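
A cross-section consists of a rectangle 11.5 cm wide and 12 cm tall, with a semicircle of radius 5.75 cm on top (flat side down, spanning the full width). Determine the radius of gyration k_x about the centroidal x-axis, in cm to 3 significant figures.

Break the section into simple shapes (no overlaps), measuring from the bottom-left corner of the bounding box.
Rectangular body: 11.5 × 12, A = 138 cm², y = 6 cm, Ī = 1 656 cm⁴.
Semicircular cap: semicircle r = 5.75, A = 51.934 cm², y = 14.44 cm, Ī = 119.98 cm⁴.
Centroid: ȳ = ΣA·y / ΣA = 8.3079 cm.
Transfer each piece to the centroidal x-axis using Ī + A·d² with d = y − 8.3079:
  rectangular body: d = -2.3079 cm → contributes +2 391 cm⁴
  semicircular cap: d = 6.1325 cm → contributes +2073.1 cm⁴
Total I = 4464.1 cm⁴.
Radius of gyration: k = √(I/A) = √(4464.1 / 189.93) = 4.848 cm.

k_x ≈ 4.85 cm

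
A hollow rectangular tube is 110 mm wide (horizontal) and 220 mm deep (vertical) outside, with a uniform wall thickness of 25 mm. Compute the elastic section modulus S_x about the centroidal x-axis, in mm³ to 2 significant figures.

Split into non-overlapping primitives; take the origin at the lower-left of the bounding box.
Outer rectangle: 110 × 220, A = 24 200 mm², y = 110 mm, Ī = 97 606 667 mm⁴.
Inner void (subtracted): 60 × 170, A = 10 200 mm², y = 110 mm, Ī = 24 565 000 mm⁴.
By symmetry the centroid is at mid-height, ȳ = 110 mm.
All pieces are centred on the centroidal x-axis, so I = ΣĪ (holes subtracted) = 73 041 667 mm⁴.
Extreme fibre distance c = 110 mm; S = I/c = 664 015 mm³.

S_x ≈ 6.6 × 10⁵ mm³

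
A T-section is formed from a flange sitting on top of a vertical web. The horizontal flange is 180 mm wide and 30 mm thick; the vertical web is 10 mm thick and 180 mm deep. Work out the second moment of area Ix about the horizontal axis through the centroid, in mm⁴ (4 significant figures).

Decompose the section into non-overlapping parts with the origin at the bottom-left of its bounding rectangle.
Flange: 180 × 30, A = 5 400 mm², y = 195 mm, Ī = 405 000 mm⁴.
Web: 10 × 180, A = 1 800 mm², y = 90 mm, Ī = 4 860 000 mm⁴.
Centroid: ȳ = ΣA·y / ΣA = 168.75 mm.
Transfer each piece to the horizontal axis through the centroid using Ī + A·d² with d = y − 168.75:
  flange: d = 26.25 mm → contributes +4 125 938 mm⁴
  web: d = -78.75 mm → contributes +16 022 813 mm⁴
Total I = 20 148 750 mm⁴.

Ix ≈ 2.015 × 10⁷ mm⁴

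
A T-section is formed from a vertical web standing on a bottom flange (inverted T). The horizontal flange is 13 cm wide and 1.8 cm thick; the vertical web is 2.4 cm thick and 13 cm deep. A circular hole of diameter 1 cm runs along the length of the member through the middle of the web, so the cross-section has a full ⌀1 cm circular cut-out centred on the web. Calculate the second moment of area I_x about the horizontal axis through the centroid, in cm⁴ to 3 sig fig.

Split into non-overlapping primitives; take the origin at the lower-left of the bounding box.
Flange: 13 × 1.8, A = 23.4 cm², y = 0.9 cm, Ī = 6.318 cm⁴.
Web: 2.4 × 13, A = 31.2 cm², y = 8.3 cm, Ī = 439.4 cm⁴.
Hole (subtracted): ⌀1, A = 0.7854 cm², y = 8.3 cm, Ī = 0.049087 cm⁴.
Centroid: ȳ = ΣA·y / ΣA = 5.0823 cm.
Transfer each piece to the horizontal axis through the centroid using Ī + A·d² with d = y − 5.0823:
  flange: d = -4.1823 cm → contributes +415.62 cm⁴
  web: d = 3.2177 cm → contributes +762.43 cm⁴
  hole: d = 3.2177 cm → contributes −8.1809 cm⁴
Total I = 1169.9 cm⁴.

I_x ≈ 1170 cm⁴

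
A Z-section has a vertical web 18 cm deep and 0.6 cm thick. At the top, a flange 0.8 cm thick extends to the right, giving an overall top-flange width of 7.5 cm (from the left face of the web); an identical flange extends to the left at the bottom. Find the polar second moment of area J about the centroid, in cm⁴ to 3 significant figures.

J ≈ 1310 cm⁴

Decompose the section into non-overlapping parts with the origin at the bottom-left of its bounding rectangle.
Web: 0.6 × 18, A = 10.8 cm², y = 9 cm, Ī = 291.6 cm⁴.
Top flange (beyond web): 6.9 × 0.8, A = 5.52 cm², y = 17.6 cm, Ī = 0.2944 cm⁴.
Bottom flange (beyond web): 6.9 × 0.8, A = 5.52 cm², y = 0.4 cm, Ī = 0.2944 cm⁴.
Centroid: ȳ = ΣA·y / ΣA = 9 cm.
Transfer each piece to the centroidal x-axis using Ī + A·d² with d = y − 9:
  web: d = 0 cm → contributes +291.6 cm⁴
  top flange (beyond web): d = 8.6 cm → contributes +408.55 cm⁴
  bottom flange (beyond web): d = -8.6 cm → contributes +408.55 cm⁴
Total I = 1108.7 cm⁴.
For the y-axis: x̄ = 7.2 cm.
Repeating about the centroidal y-axis gives I_y = 199.38 cm⁴.
Polar second moment: J = I_x + I_y = 1308.1 cm⁴.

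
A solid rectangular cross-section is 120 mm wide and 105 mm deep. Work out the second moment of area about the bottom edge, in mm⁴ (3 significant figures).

I_base ≈ 4.63 × 10⁷ mm⁴

The section: 120 × 105, A = 12 600 mm², y = 52.5 mm, Ī = 11 576 250 mm⁴.
Transfer it to the bottom edge using Ī + A·d² with d = y − 0:
  the section: d = 52.5 mm → contributes +46 305 000 mm⁴
Total I = 46 305 000 mm⁴.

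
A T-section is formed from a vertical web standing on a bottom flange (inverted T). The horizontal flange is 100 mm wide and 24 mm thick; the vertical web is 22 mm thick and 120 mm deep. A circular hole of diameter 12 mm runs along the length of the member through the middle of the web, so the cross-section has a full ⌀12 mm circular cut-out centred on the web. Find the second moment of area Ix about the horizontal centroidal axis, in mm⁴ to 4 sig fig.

Ix ≈ 9.663 × 10⁶ mm⁴

Treat the section as a set of non-overlapping primitives; coordinates are from the bounding-box lower-left.
Flange: 100 × 24, A = 2 400 mm², y = 12 mm, Ī = 115 200 mm⁴.
Web: 22 × 120, A = 2 640 mm², y = 84 mm, Ī = 3 168 000 mm⁴.
Hole (subtracted): ⌀12, A = 113.097 mm², y = 84 mm, Ī = 1017.88 mm⁴.
Centroid: ȳ = ΣA·y / ΣA = 48.9273 mm.
Transfer each piece to the horizontal centroidal axis using Ī + A·d² with d = y − 48.9273:
  flange: d = -36.9273 mm → contributes +3 387 893 mm⁴
  web: d = 35.0727 mm → contributes +6 415 457 mm⁴
  hole: d = 35.0727 mm → contributes −140 139 mm⁴
Total I = 9 663 212 mm⁴.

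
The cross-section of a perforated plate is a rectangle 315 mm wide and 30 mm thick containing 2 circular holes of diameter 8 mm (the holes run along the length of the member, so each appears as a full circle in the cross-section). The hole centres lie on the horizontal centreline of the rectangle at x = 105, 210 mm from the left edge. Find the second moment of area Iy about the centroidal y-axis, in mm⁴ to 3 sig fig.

Iy ≈ 7.79 × 10⁷ mm⁴

Treat the section as a set of non-overlapping primitives; coordinates are from the bounding-box lower-left.
Plate: 315 × 30, A = 9 450 mm², x = 157.5 mm, Ī = 78 139 688 mm⁴.
Hole 1 (subtracted): ⌀8, A = 50.265 mm², x = 105 mm, Ī = 201.06 mm⁴.
Hole 2 (subtracted): ⌀8, A = 50.265 mm², x = 210 mm, Ī = 201.06 mm⁴.
By symmetry the centroid is at mid-width, x̄ = 157.5 mm.
Transfer each piece to the centroidal y-axis using Ī + A·d² with d = x − 157.5:
  plate: d = 0 mm → contributes +78 139 688 mm⁴
  hole 1: d = -52.5 mm → contributes −138 745 mm⁴
  hole 2: d = 52.5 mm → contributes −138 745 mm⁴
Total I = 77 862 197 mm⁴.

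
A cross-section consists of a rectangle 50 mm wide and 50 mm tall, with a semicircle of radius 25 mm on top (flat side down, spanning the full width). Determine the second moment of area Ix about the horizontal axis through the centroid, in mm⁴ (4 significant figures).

Ix ≈ 1.458 × 10⁶ mm⁴

Break the section into simple shapes (no overlaps), measuring from the bottom-left corner of the bounding box.
Rectangular body: 50 × 50, A = 2 500 mm², y = 25 mm, Ī = 520 833 mm⁴.
Semicircular cap: semicircle r = 25, A = 981.748 mm², y = 60.6103 mm, Ī = 42873.8 mm⁴.
Centroid: ȳ = ΣA·y / ΣA = 35.041 mm.
Transfer each piece to the horizontal axis through the centroid using Ī + A·d² with d = y − 35.041:
  rectangular body: d = -10.041 mm → contributes +772 889 mm⁴
  semicircular cap: d = 25.5693 mm → contributes +684 729 mm⁴
Total I = 1 457 619 mm⁴.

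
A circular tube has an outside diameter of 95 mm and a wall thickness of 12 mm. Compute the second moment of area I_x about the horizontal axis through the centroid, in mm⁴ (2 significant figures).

I_x ≈ 2.8 × 10⁶ mm⁴

Split into non-overlapping primitives; take the origin at the lower-left of the bounding box.
Outer circle: ⌀95, A = 7 088 mm², y = 47.5 mm, Ī = 3 998 198 mm⁴.
Bore (subtracted): ⌀71, A = 3 959 mm², y = 47.5 mm, Ī = 1 247 393 mm⁴.
By symmetry the centroid is at mid-height, ȳ = 47.5 mm.
All pieces are centred on the horizontal axis through the centroid, so I = ΣĪ (holes subtracted) = 2 750 805 mm⁴.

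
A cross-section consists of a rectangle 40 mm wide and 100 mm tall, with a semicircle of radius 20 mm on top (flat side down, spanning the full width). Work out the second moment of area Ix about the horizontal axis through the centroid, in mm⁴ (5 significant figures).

Decompose the section into non-overlapping parts with the origin at the bottom-left of its bounding rectangle.
Rectangular body: 40 × 100, A = 4 000 mm², y = 50 mm, Ī = 3 333 333 mm⁴.
Semicircular cap: semicircle r = 20, A = 628.3185 mm², y = 108.4883 mm, Ī = 17561.11 mm⁴.
Centroid: ȳ = ΣA·y / ΣA = 57.94009 mm.
Transfer each piece to the horizontal axis through the centroid using Ī + A·d² with d = y − 57.94009:
  rectangular body: d = -7.940089 mm → contributes +3 585 513 mm⁴
  semicircular cap: d = 50.54817 mm → contributes +1 622 989 mm⁴
Total I = 5 208 502 mm⁴.

Ix ≈ 5.2085 × 10⁶ mm⁴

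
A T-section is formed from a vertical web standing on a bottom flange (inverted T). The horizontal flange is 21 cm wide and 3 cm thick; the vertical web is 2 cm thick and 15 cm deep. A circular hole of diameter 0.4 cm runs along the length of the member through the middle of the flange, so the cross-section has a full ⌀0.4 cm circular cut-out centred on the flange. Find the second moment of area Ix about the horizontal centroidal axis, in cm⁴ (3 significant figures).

Ix ≈ 2250 cm⁴

Break the section into simple shapes (no overlaps), measuring from the bottom-left corner of the bounding box.
Flange: 21 × 3, A = 63 cm², y = 1.5 cm, Ī = 47.25 cm⁴.
Web: 2 × 15, A = 30 cm², y = 10.5 cm, Ī = 562.5 cm⁴.
Hole (subtracted): ⌀0.4, A = 0.12566 cm², y = 1.5 cm, Ī = 0.0012566 cm⁴.
Centroid: ȳ = ΣA·y / ΣA = 4.4072 cm.
Transfer each piece to the horizontal centroidal axis using Ī + A·d² with d = y − 4.4072:
  flange: d = -2.9072 cm → contributes +579.7 cm⁴
  web: d = 6.0928 cm → contributes +1676.2 cm⁴
  hole: d = -2.9072 cm → contributes −1.0633 cm⁴
Total I = 2254.8 cm⁴.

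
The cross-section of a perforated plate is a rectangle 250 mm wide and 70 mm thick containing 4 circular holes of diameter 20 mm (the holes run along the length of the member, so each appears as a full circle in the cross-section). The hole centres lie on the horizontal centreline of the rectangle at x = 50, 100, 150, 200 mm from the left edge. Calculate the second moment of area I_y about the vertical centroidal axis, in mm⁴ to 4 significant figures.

I_y ≈ 8.719 × 10⁷ mm⁴

Split into non-overlapping primitives; take the origin at the lower-left of the bounding box.
Plate: 250 × 70, A = 17 500 mm², x = 125 mm, Ī = 91 145 833 mm⁴.
Hole 1 (subtracted): ⌀20, A = 314.159 mm², x = 50 mm, Ī = 7853.98 mm⁴.
Hole 2 (subtracted): ⌀20, A = 314.159 mm², x = 100 mm, Ī = 7853.98 mm⁴.
Hole 3 (subtracted): ⌀20, A = 314.159 mm², x = 150 mm, Ī = 7853.98 mm⁴.
Hole 4 (subtracted): ⌀20, A = 314.159 mm², x = 200 mm, Ī = 7853.98 mm⁴.
By symmetry the centroid is at mid-width, x̄ = 125 mm.
Transfer each piece to the vertical centroidal axis using Ī + A·d² with d = x − 125:
  plate: d = 0 mm → contributes +91 145 833 mm⁴
  hole 1: d = -75 mm → contributes −1 775 000 mm⁴
  hole 2: d = -25 mm → contributes −204 204 mm⁴
  hole 3: d = 25 mm → contributes −204 204 mm⁴
  hole 4: d = 75 mm → contributes −1 775 000 mm⁴
Total I = 87 187 427 mm⁴.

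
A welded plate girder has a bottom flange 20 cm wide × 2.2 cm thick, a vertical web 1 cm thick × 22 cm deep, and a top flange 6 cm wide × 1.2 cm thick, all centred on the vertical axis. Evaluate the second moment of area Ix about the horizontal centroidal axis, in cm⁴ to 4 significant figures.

Treat the section as a set of non-overlapping primitives; coordinates are from the bounding-box lower-left.
Bottom plate: 20 × 2.2, A = 44 cm², y = 1.1 cm, Ī = 17.7467 cm⁴.
Web plate: 1 × 22, A = 22 cm², y = 13.2 cm, Ī = 887.333 cm⁴.
Top plate: 6 × 1.2, A = 7.2 cm², y = 24.8 cm, Ī = 0.864 cm⁴.
Centroid: ȳ = ΣA·y / ΣA = 7.06776 cm.
Transfer each piece to the horizontal centroidal axis using Ī + A·d² with d = y − 7.06776:
  bottom plate: d = -5.96776 cm → contributes +1584.77 cm⁴
  web plate: d = 6.13224 cm → contributes +1714.63 cm⁴
  top plate: d = 17.7322 cm → contributes +2264.78 cm⁴
Total I = 5564.18 cm⁴.

Ix ≈ 5564 cm⁴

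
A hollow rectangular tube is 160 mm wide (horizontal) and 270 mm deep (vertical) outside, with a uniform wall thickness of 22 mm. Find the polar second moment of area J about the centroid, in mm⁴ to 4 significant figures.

Split into non-overlapping primitives; take the origin at the lower-left of the bounding box.
Outer rectangle: 160 × 270, A = 43 200 mm², y = 135 mm, Ī = 262 440 000 mm⁴.
Inner void (subtracted): 116 × 226, A = 26 216 mm², y = 135 mm, Ī = 111 584 035 mm⁴.
By symmetry the centroid is at mid-height, ȳ = 135 mm.
All pieces are centred on the centroidal x-axis, so I = ΣĪ (holes subtracted) = 150 855 965 mm⁴.
Repeating about the centroidal y-axis gives I_y = 62 763 125 mm⁴.
Polar second moment: J = I_x + I_y = 213 619 091 mm⁴.

J ≈ 2.136 × 10⁸ mm⁴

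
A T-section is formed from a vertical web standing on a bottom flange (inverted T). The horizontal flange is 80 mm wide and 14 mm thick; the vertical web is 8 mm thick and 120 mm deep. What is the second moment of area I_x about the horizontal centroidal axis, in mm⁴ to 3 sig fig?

Treat the section as a set of non-overlapping primitives; coordinates are from the bounding-box lower-left.
Flange: 80 × 14, A = 1 120 mm², y = 7 mm, Ī = 18 293 mm⁴.
Web: 8 × 120, A = 960 mm², y = 74 mm, Ī = 1 152 000 mm⁴.
Centroid: ȳ = ΣA·y / ΣA = 37.923 mm.
Transfer each piece to the horizontal centroidal axis using Ī + A·d² with d = y − 37.923:
  flange: d = -30.923 mm → contributes +1 089 278 mm⁴
  web: d = 36.077 mm → contributes +2 401 483 mm⁴
Total I = 3 490 761 mm⁴.

I_x ≈ 3.49 × 10⁶ mm⁴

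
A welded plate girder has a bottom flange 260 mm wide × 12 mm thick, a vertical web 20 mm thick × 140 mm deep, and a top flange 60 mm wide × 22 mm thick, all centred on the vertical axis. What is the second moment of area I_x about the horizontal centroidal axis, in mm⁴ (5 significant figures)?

Break the section into simple shapes (no overlaps), measuring from the bottom-left corner of the bounding box.
Bottom plate: 260 × 12, A = 3 120 mm², y = 6 mm, Ī = 37 440 mm⁴.
Web plate: 20 × 140, A = 2 800 mm², y = 82 mm, Ī = 4 573 333 mm⁴.
Top plate: 60 × 22, A = 1 320 mm², y = 163 mm, Ī = 53 240 mm⁴.
Centroid: ȳ = ΣA·y / ΣA = 64.01657 mm.
Transfer each piece to the horizontal centroidal axis using Ī + A·d² with d = y − 64.01657:
  bottom plate: d = -58.01657 mm → contributes +10 539 120 mm⁴
  web plate: d = 17.98343 mm → contributes +5 478 863 mm⁴
  top plate: d = 98.98343 mm → contributes +12 986 228 mm⁴
Total I = 29 004 211 mm⁴.

I_x ≈ 2.9004 × 10⁷ mm⁴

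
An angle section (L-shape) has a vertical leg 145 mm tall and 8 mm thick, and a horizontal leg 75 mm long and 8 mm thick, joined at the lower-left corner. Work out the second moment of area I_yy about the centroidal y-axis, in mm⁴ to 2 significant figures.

I_yy ≈ 7.2 × 10⁵ mm⁴

Treat the section as a set of non-overlapping primitives; coordinates are from the bounding-box lower-left.
Vertical leg: 8 × 145, A = 1 160 mm², x = 4 mm, Ī = 6 187 mm⁴.
Horizontal leg (remainder): 67 × 8, A = 536 mm², x = 41.5 mm, Ī = 200 509 mm⁴.
Centroid: x̄ = ΣA·x / ΣA = 15.85 mm.
Transfer each piece to the centroidal y-axis using Ī + A·d² with d = x − 15.85:
  vertical leg: d = -11.85 mm → contributes +169 116 mm⁴
  horizontal leg (remainder): d = 25.65 mm → contributes +553 116 mm⁴
Total I = 722 232 mm⁴.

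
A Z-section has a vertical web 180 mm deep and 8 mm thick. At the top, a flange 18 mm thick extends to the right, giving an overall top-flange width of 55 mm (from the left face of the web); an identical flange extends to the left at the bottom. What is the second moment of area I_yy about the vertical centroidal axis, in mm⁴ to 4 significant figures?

I_yy ≈ 1.599 × 10⁶ mm⁴

Treat the section as a set of non-overlapping primitives; coordinates are from the bounding-box lower-left.
Web: 8 × 180, A = 1 440 mm², x = 51 mm, Ī = 7 680 mm⁴.
Top flange (beyond web): 47 × 18, A = 846 mm², x = 78.5 mm, Ī = 155 735 mm⁴.
Bottom flange (beyond web): 47 × 18, A = 846 mm², x = 23.5 mm, Ī = 155 735 mm⁴.
Centroid: x̄ = ΣA·x / ΣA = 51 mm.
Transfer each piece to the vertical centroidal axis using Ī + A·d² with d = x − 51:
  web: d = 0 mm → contributes +7 680 mm⁴
  top flange (beyond web): d = 27.5 mm → contributes +795 522 mm⁴
  bottom flange (beyond web): d = -27.5 mm → contributes +795 522 mm⁴
Total I = 1 598 724 mm⁴.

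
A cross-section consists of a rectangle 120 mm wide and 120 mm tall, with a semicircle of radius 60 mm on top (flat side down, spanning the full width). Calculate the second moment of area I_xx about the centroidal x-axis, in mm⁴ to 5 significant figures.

Break the section into simple shapes (no overlaps), measuring from the bottom-left corner of the bounding box.
Rectangular body: 120 × 120, A = 14 400 mm², y = 60 mm, Ī = 17 280 000 mm⁴.
Semicircular cap: semicircle r = 60, A = 5654.867 mm², y = 145.4648 mm, Ī = 1 422 450 mm⁴.
Centroid: ȳ = ΣA·y / ΣA = 84.09849 mm.
Transfer each piece to the centroidal x-axis using Ī + A·d² with d = y − 84.09849:
  rectangular body: d = -24.09849 mm → contributes +25 642 616 mm⁴
  semicircular cap: d = 61.3663 mm → contributes +22 717 677 mm⁴
Total I = 48 360 293 mm⁴.

I_xx ≈ 4.8360 × 10⁷ mm⁴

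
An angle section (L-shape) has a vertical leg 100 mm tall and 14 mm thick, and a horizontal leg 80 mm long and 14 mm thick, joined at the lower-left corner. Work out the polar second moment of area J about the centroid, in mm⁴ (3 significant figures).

Split into non-overlapping primitives; take the origin at the lower-left of the bounding box.
Vertical leg: 14 × 100, A = 1 400 mm², y = 50 mm, Ī = 1 166 667 mm⁴.
Horizontal leg (remainder): 66 × 14, A = 924 mm², y = 7 mm, Ī = 15 092 mm⁴.
Centroid: ȳ = ΣA·y / ΣA = 32.904 mm.
Transfer each piece to the centroidal x-axis using Ī + A·d² with d = y − 32.904:
  vertical leg: d = 17.096 mm → contributes +1 575 868 mm⁴
  horizontal leg (remainder): d = -25.904 mm → contributes +635 093 mm⁴
Total I = 2 210 961 mm⁴.
For the y-axis: x̄ = 22.904 mm.
Repeating about the centroidal y-axis gives I_y = 1 248 881 mm⁴.
Polar second moment: J = I_x + I_y = 3 459 842 mm⁴.

J ≈ 3.46 × 10⁶ mm⁴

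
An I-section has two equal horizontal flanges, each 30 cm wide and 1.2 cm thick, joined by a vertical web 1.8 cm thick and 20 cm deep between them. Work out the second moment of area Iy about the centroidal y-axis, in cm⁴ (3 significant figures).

Iy ≈ 5410 cm⁴

Treat the section as a set of non-overlapping primitives; coordinates are from the bounding-box lower-left.
Bottom flange: 30 × 1.2, A = 36 cm², x = 15 cm, Ī = 2 700 cm⁴.
Web: 1.8 × 20, A = 36 cm², x = 15 cm, Ī = 9.72 cm⁴.
Top flange: 30 × 1.2, A = 36 cm², x = 15 cm, Ī = 2 700 cm⁴.
By symmetry the centroid is at mid-width, x̄ = 15 cm.
All pieces are centred on the centroidal y-axis, so I = ΣĪ = 5409.7 cm⁴.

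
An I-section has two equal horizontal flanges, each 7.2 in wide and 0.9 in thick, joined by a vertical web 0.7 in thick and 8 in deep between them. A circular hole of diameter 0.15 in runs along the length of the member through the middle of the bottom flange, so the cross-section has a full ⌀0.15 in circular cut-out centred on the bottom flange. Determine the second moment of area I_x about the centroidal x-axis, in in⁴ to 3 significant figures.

I_x ≈ 287 in⁴

Split into non-overlapping primitives; take the origin at the lower-left of the bounding box.
Bottom flange: 7.2 × 0.9, A = 6.48 in², y = 0.45 in, Ī = 0.4374 in⁴.
Web: 0.7 × 8, A = 5.6 in², y = 4.9 in, Ī = 29.867 in⁴.
Top flange: 7.2 × 0.9, A = 6.48 in², y = 9.35 in, Ī = 0.4374 in⁴.
Hole (subtracted): ⌀0.15, A = 0.017671 in², y = 0.45 in, Ī = 0.00002485 in⁴.
Centroid: ȳ = ΣA·y / ΣA = 4.9042 in.
Transfer each piece to the centroidal x-axis using Ī + A·d² with d = y − 4.9042:
  bottom flange: d = -4.4542 in → contributes +129 in⁴
  web: d = -0.004241 in → contributes +29.867 in⁴
  top flange: d = 4.4458 in → contributes +128.51 in⁴
  hole: d = -4.4542 in → contributes −0.35063 in⁴
Total I = 287.03 in⁴.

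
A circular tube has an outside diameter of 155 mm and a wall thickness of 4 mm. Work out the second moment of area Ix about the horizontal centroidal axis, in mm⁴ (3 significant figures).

Treat the section as a set of non-overlapping primitives; coordinates are from the bounding-box lower-left.
Outer circle: ⌀155, A = 18 869 mm², y = 77.5 mm, Ī = 28 333 269 mm⁴.
Bore (subtracted): ⌀147, A = 16 972 mm², y = 77.5 mm, Ī = 22 921 300 mm⁴.
By symmetry the centroid is at mid-height, ȳ = 77.5 mm.
All pieces are centred on the horizontal centroidal axis, so I = ΣĪ (holes subtracted) = 5 411 970 mm⁴.

Ix ≈ 5.41 × 10⁶ mm⁴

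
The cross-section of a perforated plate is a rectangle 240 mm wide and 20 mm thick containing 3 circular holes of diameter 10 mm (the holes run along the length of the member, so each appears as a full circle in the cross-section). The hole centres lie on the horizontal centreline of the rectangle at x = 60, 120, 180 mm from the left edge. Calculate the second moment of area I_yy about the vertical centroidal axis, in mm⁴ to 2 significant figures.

I_yy ≈ 2.2 × 10⁷ mm⁴

Split into non-overlapping primitives; take the origin at the lower-left of the bounding box.
Plate: 240 × 20, A = 4 800 mm², x = 120 mm, Ī = 23 040 000 mm⁴.
Hole 1 (subtracted): ⌀10, A = 78.54 mm², x = 60 mm, Ī = 490.9 mm⁴.
Hole 2 (subtracted): ⌀10, A = 78.54 mm², x = 120 mm, Ī = 490.9 mm⁴.
Hole 3 (subtracted): ⌀10, A = 78.54 mm², x = 180 mm, Ī = 490.9 mm⁴.
By symmetry the centroid is at mid-width, x̄ = 120 mm.
Transfer each piece to the vertical centroidal axis using Ī + A·d² with d = x − 120:
  plate: d = 0 mm → contributes +23 040 000 mm⁴
  hole 1: d = -60 mm → contributes −283 234 mm⁴
  hole 2: d = 0 mm → contributes −490.9 mm⁴
  hole 3: d = 60 mm → contributes −283 234 mm⁴
Total I = 22 473 041 mm⁴.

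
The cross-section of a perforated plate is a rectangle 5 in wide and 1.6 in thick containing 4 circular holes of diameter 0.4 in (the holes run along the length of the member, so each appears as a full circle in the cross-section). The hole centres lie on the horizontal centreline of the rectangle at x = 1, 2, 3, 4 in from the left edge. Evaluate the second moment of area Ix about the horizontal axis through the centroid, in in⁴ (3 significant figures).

Ix ≈ 1.70 in⁴

Split into non-overlapping primitives; take the origin at the lower-left of the bounding box.
Plate: 5 × 1.6, A = 8 in², y = 0.8 in, Ī = 1.7067 in⁴.
Hole 1 (subtracted): ⌀0.4, A = 0.12566 in², y = 0.8 in, Ī = 0.0012566 in⁴.
Hole 2 (subtracted): ⌀0.4, A = 0.12566 in², y = 0.8 in, Ī = 0.0012566 in⁴.
Hole 3 (subtracted): ⌀0.4, A = 0.12566 in², y = 0.8 in, Ī = 0.0012566 in⁴.
Hole 4 (subtracted): ⌀0.4, A = 0.12566 in², y = 0.8 in, Ī = 0.0012566 in⁴.
By symmetry the centroid is at mid-height, ȳ = 0.8 in.
All pieces are centred on the horizontal axis through the centroid, so I = ΣĪ (holes subtracted) = 1.7016 in⁴.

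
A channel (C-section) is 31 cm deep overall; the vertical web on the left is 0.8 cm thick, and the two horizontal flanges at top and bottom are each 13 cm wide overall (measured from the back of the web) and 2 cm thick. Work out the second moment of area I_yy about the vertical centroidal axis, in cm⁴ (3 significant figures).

Break the section into simple shapes (no overlaps), measuring from the bottom-left corner of the bounding box.
Web: 0.8 × 31, A = 24.8 cm², x = 0.4 cm, Ī = 1.3227 cm⁴.
Top flange (beyond web): 12.2 × 2, A = 24.4 cm², x = 6.9 cm, Ī = 302.64 cm⁴.
Bottom flange (beyond web): 12.2 × 2, A = 24.4 cm², x = 6.9 cm, Ī = 302.64 cm⁴.
Centroid: x̄ = ΣA·x / ΣA = 4.7098 cm.
Transfer each piece to the vertical centroidal axis using Ī + A·d² with d = x − 4.7098:
  web: d = -4.3098 cm → contributes +461.96 cm⁴
  top flange (beyond web): d = 2.1902 cm → contributes +419.69 cm⁴
  bottom flange (beyond web): d = 2.1902 cm → contributes +419.69 cm⁴
Total I = 1301.3 cm⁴.

I_yy ≈ 1300 cm⁴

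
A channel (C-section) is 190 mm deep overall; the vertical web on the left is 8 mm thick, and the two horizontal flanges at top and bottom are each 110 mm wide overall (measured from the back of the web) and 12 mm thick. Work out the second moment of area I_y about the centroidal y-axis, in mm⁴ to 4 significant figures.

I_y ≈ 4.967 × 10⁶ mm⁴

Decompose the section into non-overlapping parts with the origin at the bottom-left of its bounding rectangle.
Web: 8 × 190, A = 1 520 mm², x = 4 mm, Ī = 8106.67 mm⁴.
Top flange (beyond web): 102 × 12, A = 1 224 mm², x = 59 mm, Ī = 1 061 208 mm⁴.
Bottom flange (beyond web): 102 × 12, A = 1 224 mm², x = 59 mm, Ī = 1 061 208 mm⁴.
Centroid: x̄ = ΣA·x / ΣA = 37.9315 mm.
Transfer each piece to the centroidal y-axis using Ī + A·d² with d = x − 37.9315:
  web: d = -33.9315 mm → contributes +1 758 149 mm⁴
  top flange (beyond web): d = 21.0685 mm → contributes +1 604 522 mm⁴
  bottom flange (beyond web): d = 21.0685 mm → contributes +1 604 522 mm⁴
Total I = 4 967 192 mm⁴.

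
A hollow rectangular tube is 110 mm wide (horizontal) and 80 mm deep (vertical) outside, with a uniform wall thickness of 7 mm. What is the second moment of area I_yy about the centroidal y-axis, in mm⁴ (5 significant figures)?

I_yy ≈ 4.0073 × 10⁶ mm⁴

Treat the section as a set of non-overlapping primitives; coordinates are from the bounding-box lower-left.
Outer rectangle: 110 × 80, A = 8 800 mm², x = 55 mm, Ī = 8 873 333 mm⁴.
Inner void (subtracted): 96 × 66, A = 6 336 mm², x = 55 mm, Ī = 4 866 048 mm⁴.
By symmetry the centroid is at mid-width, x̄ = 55 mm.
All pieces are centred on the centroidal y-axis, so I = ΣĪ (holes subtracted) = 4 007 285 mm⁴.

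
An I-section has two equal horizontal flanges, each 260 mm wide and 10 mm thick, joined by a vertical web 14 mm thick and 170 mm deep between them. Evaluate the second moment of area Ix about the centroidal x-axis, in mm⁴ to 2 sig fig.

Treat the section as a set of non-overlapping primitives; coordinates are from the bounding-box lower-left.
Bottom flange: 260 × 10, A = 2 600 mm², y = 5 mm, Ī = 21 667 mm⁴.
Web: 14 × 170, A = 2 380 mm², y = 95 mm, Ī = 5 731 833 mm⁴.
Top flange: 260 × 10, A = 2 600 mm², y = 185 mm, Ī = 21 667 mm⁴.
By symmetry the centroid is at mid-height, ȳ = 95 mm.
Transfer each piece to the centroidal x-axis using Ī + A·d² with d = y − 95:
  bottom flange: d = -90 mm → contributes +21 081 667 mm⁴
  web: d = 0 mm → contributes +5 731 833 mm⁴
  top flange: d = 90 mm → contributes +21 081 667 mm⁴
Total I = 47 895 167 mm⁴.

Ix ≈ 4.8 × 10⁷ mm⁴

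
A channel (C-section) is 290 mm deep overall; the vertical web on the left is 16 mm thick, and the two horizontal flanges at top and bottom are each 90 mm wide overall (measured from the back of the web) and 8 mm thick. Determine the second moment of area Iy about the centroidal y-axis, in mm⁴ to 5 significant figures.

Decompose the section into non-overlapping parts with the origin at the bottom-left of its bounding rectangle.
Web: 16 × 290, A = 4 640 mm², x = 8 mm, Ī = 98986.67 mm⁴.
Top flange (beyond web): 74 × 8, A = 592 mm², x = 53 mm, Ī = 270149.3 mm⁴.
Bottom flange (beyond web): 74 × 8, A = 592 mm², x = 53 mm, Ī = 270149.3 mm⁴.
Centroid: x̄ = ΣA·x / ΣA = 17.14835 mm.
Transfer each piece to the centroidal y-axis using Ī + A·d² with d = x − 17.14835:
  web: d = -9.148352 mm → contributes +487319.1 mm⁴
  top flange (beyond web): d = 35.85165 mm → contributes +1 031 071 mm⁴
  bottom flange (beyond web): d = 35.85165 mm → contributes +1 031 071 mm⁴
Total I = 2 549 461 mm⁴.

Iy ≈ 2.5495 × 10⁶ mm⁴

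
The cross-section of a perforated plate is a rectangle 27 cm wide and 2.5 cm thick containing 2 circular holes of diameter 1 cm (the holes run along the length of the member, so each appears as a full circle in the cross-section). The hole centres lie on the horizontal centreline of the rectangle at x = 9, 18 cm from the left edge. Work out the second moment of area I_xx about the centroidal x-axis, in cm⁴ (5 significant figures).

Break the section into simple shapes (no overlaps), measuring from the bottom-left corner of the bounding box.
Plate: 27 × 2.5, A = 67.5 cm², y = 1.25 cm, Ī = 35.15625 cm⁴.
Hole 1 (subtracted): ⌀1, A = 0.7853982 cm², y = 1.25 cm, Ī = 0.04908739 cm⁴.
Hole 2 (subtracted): ⌀1, A = 0.7853982 cm², y = 1.25 cm, Ī = 0.04908739 cm⁴.
By symmetry the centroid is at mid-height, ȳ = 1.25 cm.
All pieces are centred on the centroidal x-axis, so I = ΣĪ (holes subtracted) = 35.05808 cm⁴.

I_xx ≈ 35.058 cm⁴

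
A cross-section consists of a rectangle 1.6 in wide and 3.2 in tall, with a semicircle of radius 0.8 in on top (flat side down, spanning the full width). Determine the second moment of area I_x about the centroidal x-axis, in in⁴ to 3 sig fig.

I_x ≈ 7.58 in⁴

Split into non-overlapping primitives; take the origin at the lower-left of the bounding box.
Rectangular body: 1.6 × 3.2, A = 5.12 in², y = 1.6 in, Ī = 4.3691 in⁴.
Semicircular cap: semicircle r = 0.8, A = 1.0053 in², y = 3.5395 in, Ī = 0.044956 in⁴.
Centroid: ȳ = ΣA·y / ΣA = 1.9183 in.
Transfer each piece to the centroidal x-axis using Ī + A·d² with d = y − 1.9183:
  rectangular body: d = -0.31832 in → contributes +4.8879 in⁴
  semicircular cap: d = 1.6212 in → contributes +2.6872 in⁴
Total I = 7.5751 in⁴.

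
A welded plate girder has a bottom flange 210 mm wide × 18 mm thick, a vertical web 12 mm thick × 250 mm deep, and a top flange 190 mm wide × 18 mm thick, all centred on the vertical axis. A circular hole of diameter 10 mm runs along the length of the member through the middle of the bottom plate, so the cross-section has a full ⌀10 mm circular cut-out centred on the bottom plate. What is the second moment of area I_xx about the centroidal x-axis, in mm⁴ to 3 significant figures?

Split into non-overlapping primitives; take the origin at the lower-left of the bounding box.
Bottom plate: 210 × 18, A = 3 780 mm², y = 9 mm, Ī = 102 060 mm⁴.
Web plate: 12 × 250, A = 3 000 mm², y = 143 mm, Ī = 15 625 000 mm⁴.
Top plate: 190 × 18, A = 3 420 mm², y = 277 mm, Ī = 92 340 mm⁴.
Hole (subtracted): ⌀10, A = 78.54 mm², y = 9 mm, Ī = 490.87 mm⁴.
Centroid: ȳ = ΣA·y / ΣA = 139.27 mm.
Transfer each piece to the centroidal x-axis using Ī + A·d² with d = y − 139.27:
  bottom plate: d = -130.27 mm → contributes +64 253 329 mm⁴
  web plate: d = 3.7263 mm → contributes +15 666 656 mm⁴
  top plate: d = 137.73 mm → contributes +64 964 732 mm⁴
  hole: d = -130.27 mm → contributes −1 333 409 mm⁴
Total I = 143 551 308 mm⁴.

I_xx ≈ 1.44 × 10⁸ mm⁴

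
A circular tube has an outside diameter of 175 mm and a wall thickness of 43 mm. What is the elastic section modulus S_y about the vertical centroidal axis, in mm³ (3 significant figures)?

Break the section into simple shapes (no overlaps), measuring from the bottom-left corner of the bounding box.
Outer circle: ⌀175, A = 24 053 mm², x = 87.5 mm, Ī = 46 038 598 mm⁴.
Bore (subtracted): ⌀89, A = 6221.1 mm², x = 87.5 mm, Ī = 3 079 853 mm⁴.
By symmetry the centroid is at mid-width, x̄ = 87.5 mm.
All pieces are centred on the vertical centroidal axis, so I = ΣĪ (holes subtracted) = 42 958 746 mm⁴.
Extreme fibre distance c = 87.5 mm; S = I/c = 490 957 mm³.

S_y ≈ 4.91 × 10⁵ mm³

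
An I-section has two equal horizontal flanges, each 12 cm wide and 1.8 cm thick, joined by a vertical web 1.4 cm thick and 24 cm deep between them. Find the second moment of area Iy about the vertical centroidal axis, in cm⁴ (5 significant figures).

Iy ≈ 523.89 cm⁴

Treat the section as a set of non-overlapping primitives; coordinates are from the bounding-box lower-left.
Bottom flange: 12 × 1.8, A = 21.6 cm², x = 6 cm, Ī = 259.2 cm⁴.
Web: 1.4 × 24, A = 33.6 cm², x = 6 cm, Ī = 5.488 cm⁴.
Top flange: 12 × 1.8, A = 21.6 cm², x = 6 cm, Ī = 259.2 cm⁴.
By symmetry the centroid is at mid-width, x̄ = 6 cm.
All pieces are centred on the vertical centroidal axis, so I = ΣĪ = 523.888 cm⁴.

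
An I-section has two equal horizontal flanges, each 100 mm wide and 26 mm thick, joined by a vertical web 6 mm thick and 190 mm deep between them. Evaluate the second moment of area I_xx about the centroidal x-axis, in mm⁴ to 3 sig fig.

Decompose the section into non-overlapping parts with the origin at the bottom-left of its bounding rectangle.
Bottom flange: 100 × 26, A = 2 600 mm², y = 13 mm, Ī = 146 467 mm⁴.
Web: 6 × 190, A = 1 140 mm², y = 121 mm, Ī = 3 429 500 mm⁴.
Top flange: 100 × 26, A = 2 600 mm², y = 229 mm, Ī = 146 467 mm⁴.
By symmetry the centroid is at mid-height, ȳ = 121 mm.
Transfer each piece to the centroidal x-axis using Ī + A·d² with d = y − 121:
  bottom flange: d = -108 mm → contributes +30 472 867 mm⁴
  web: d = 0 mm → contributes +3 429 500 mm⁴
  top flange: d = 108 mm → contributes +30 472 867 mm⁴
Total I = 64 375 233 mm⁴.

I_xx ≈ 6.44 × 10⁷ mm⁴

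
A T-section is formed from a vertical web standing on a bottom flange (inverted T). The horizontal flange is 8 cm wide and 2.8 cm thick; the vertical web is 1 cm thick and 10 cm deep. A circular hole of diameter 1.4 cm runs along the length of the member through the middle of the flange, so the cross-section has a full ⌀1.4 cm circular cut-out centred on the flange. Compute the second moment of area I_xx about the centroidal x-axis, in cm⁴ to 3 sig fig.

Split into non-overlapping primitives; take the origin at the lower-left of the bounding box.
Flange: 8 × 2.8, A = 22.4 cm², y = 1.4 cm, Ī = 14.635 cm⁴.
Web: 1 × 10, A = 10 cm², y = 7.8 cm, Ī = 83.333 cm⁴.
Hole (subtracted): ⌀1.4, A = 1.5394 cm², y = 1.4 cm, Ī = 0.18857 cm⁴.
Centroid: ȳ = ΣA·y / ΣA = 3.4738 cm.
Transfer each piece to the centroidal x-axis using Ī + A·d² with d = y − 3.4738:
  flange: d = -2.0738 cm → contributes +110.97 cm⁴
  web: d = 4.3262 cm → contributes +270.49 cm⁴
  hole: d = -2.0738 cm → contributes −6.8092 cm⁴
Total I = 374.65 cm⁴.

I_xx ≈ 375 cm⁴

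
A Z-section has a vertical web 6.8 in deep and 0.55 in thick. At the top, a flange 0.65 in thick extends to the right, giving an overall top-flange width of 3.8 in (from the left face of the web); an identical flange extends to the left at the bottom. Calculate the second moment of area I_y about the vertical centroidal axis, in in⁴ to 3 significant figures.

I_y ≈ 19.1 in⁴

Treat the section as a set of non-overlapping primitives; coordinates are from the bounding-box lower-left.
Web: 0.55 × 6.8, A = 3.74 in², x = 3.525 in, Ī = 0.094279 in⁴.
Top flange (beyond web): 3.25 × 0.65, A = 2.1125 in², x = 5.425 in, Ī = 1.8594 in⁴.
Bottom flange (beyond web): 3.25 × 0.65, A = 2.1125 in², x = 1.625 in, Ī = 1.8594 in⁴.
Centroid: x̄ = ΣA·x / ΣA = 3.525 in.
Transfer each piece to the vertical centroidal axis using Ī + A·d² with d = x − 3.525:
  web: d = 0 in → contributes +0.094279 in⁴
  top flange (beyond web): d = 1.9 in → contributes +9.4856 in⁴
  bottom flange (beyond web): d = -1.9 in → contributes +9.4856 in⁴
Total I = 19.065 in⁴.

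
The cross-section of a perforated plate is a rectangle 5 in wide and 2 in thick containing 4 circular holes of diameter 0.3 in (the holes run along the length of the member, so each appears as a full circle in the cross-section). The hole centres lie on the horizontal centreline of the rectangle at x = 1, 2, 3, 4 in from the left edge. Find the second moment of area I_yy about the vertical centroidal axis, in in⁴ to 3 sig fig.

Decompose the section into non-overlapping parts with the origin at the bottom-left of its bounding rectangle.
Plate: 5 × 2, A = 10 in², x = 2.5 in, Ī = 20.833 in⁴.
Hole 1 (subtracted): ⌀0.3, A = 0.070686 in², x = 1 in, Ī = 0.00039761 in⁴.
Hole 2 (subtracted): ⌀0.3, A = 0.070686 in², x = 2 in, Ī = 0.00039761 in⁴.
Hole 3 (subtracted): ⌀0.3, A = 0.070686 in², x = 3 in, Ī = 0.00039761 in⁴.
Hole 4 (subtracted): ⌀0.3, A = 0.070686 in², x = 4 in, Ī = 0.00039761 in⁴.
By symmetry the centroid is at mid-width, x̄ = 2.5 in.
Transfer each piece to the vertical centroidal axis using Ī + A·d² with d = x − 2.5:
  plate: d = 0 in → contributes +20.833 in⁴
  hole 1: d = -1.5 in → contributes −0.15944 in⁴
  hole 2: d = -0.5 in → contributes −0.018069 in⁴
  hole 3: d = 0.5 in → contributes −0.018069 in⁴
  hole 4: d = 1.5 in → contributes −0.15944 in⁴
Total I = 20.478 in⁴.

I_yy ≈ 20.5 in⁴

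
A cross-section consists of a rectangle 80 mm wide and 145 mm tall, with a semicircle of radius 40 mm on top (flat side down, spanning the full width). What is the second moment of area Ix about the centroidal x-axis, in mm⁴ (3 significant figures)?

Split into non-overlapping primitives; take the origin at the lower-left of the bounding box.
Rectangular body: 80 × 145, A = 11 600 mm², y = 72.5 mm, Ī = 20 324 167 mm⁴.
Semicircular cap: semicircle r = 40, A = 2513.3 mm², y = 161.98 mm, Ī = 280 978 mm⁴.
Centroid: ȳ = ΣA·y / ΣA = 88.434 mm.
Transfer each piece to the centroidal x-axis using Ī + A·d² with d = y − 88.434:
  rectangular body: d = -15.934 mm → contributes +23 269 269 mm⁴
  semicircular cap: d = 73.543 mm → contributes +13 874 078 mm⁴
Total I = 37 143 347 mm⁴.

Ix ≈ 3.71 × 10⁷ mm⁴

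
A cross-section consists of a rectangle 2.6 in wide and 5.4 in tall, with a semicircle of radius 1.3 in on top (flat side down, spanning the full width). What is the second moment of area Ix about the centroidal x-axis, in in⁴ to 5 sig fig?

Decompose the section into non-overlapping parts with the origin at the bottom-left of its bounding rectangle.
Rectangular body: 2.6 × 5.4, A = 14.04 in², y = 2.7 in, Ī = 34.1172 in⁴.
Semicircular cap: semicircle r = 1.3, A = 2.654646 in², y = 5.951737 in, Ī = 0.3134769 in⁴.
Centroid: ȳ = ΣA·y / ΣA = 3.217065 in.
Transfer each piece to the centroidal x-axis using Ī + A·d² with d = y − 3.217065:
  rectangular body: d = -0.5170646 in → contributes +37.87088 in⁴
  semicircular cap: d = 2.734673 in → contributes +20.16607 in⁴
Total I = 58.03695 in⁴.

Ix ≈ 58.037 in⁴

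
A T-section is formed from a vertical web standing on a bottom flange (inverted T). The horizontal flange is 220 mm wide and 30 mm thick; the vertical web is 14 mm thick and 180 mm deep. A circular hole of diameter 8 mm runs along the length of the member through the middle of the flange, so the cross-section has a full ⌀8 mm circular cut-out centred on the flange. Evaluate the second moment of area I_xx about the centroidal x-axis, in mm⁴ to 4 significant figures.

Decompose the section into non-overlapping parts with the origin at the bottom-left of its bounding rectangle.
Flange: 220 × 30, A = 6 600 mm², y = 15 mm, Ī = 495 000 mm⁴.
Web: 14 × 180, A = 2 520 mm², y = 120 mm, Ī = 6 804 000 mm⁴.
Hole (subtracted): ⌀8, A = 50.2655 mm², y = 15 mm, Ī = 201.062 mm⁴.
Centroid: ȳ = ΣA·y / ΣA = 44.174 mm.
Transfer each piece to the centroidal x-axis using Ī + A·d² with d = y − 44.174:
  flange: d = -29.174 mm → contributes +6 112 389 mm⁴
  web: d = 75.826 mm → contributes +21 292 966 mm⁴
  hole: d = -29.174 mm → contributes −42 983 mm⁴
Total I = 27 362 371 mm⁴.

I_xx ≈ 2.736 × 10⁷ mm⁴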